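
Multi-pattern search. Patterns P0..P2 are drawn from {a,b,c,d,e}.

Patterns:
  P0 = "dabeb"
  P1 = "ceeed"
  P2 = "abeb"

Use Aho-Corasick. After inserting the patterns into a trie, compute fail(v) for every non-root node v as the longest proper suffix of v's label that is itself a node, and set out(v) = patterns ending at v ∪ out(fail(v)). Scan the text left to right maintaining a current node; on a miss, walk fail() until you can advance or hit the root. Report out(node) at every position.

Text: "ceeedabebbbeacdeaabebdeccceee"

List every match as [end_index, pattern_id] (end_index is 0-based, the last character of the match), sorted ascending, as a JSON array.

Build:
Trie nodes:
  n0 'ε': a→11 c→6 d→1
  n1 'd': a→2
  n2 'da': b→3
  n3 'dab': e→4
  n4 'dabe': b→5
  n5 'dabeb': ·  ←P0
  n6 'c': e→7
  n7 'ce': e→8
  n8 'cee': e→9
  n9 'ceee': d→10
  n10 'ceeed': ·  ←P1
  n11 'a': b→12
  n12 'ab': e→13
  n13 'abe': b→14
  n14 'abeb': ·  ←P2

BFS fail/out derivation:
  fail(1) 'd': from fail(0)=0 chase 'd': 0 ⇒ 0;  out=∅∪out(0)=∅
  fail(6) 'c': from fail(0)=0 chase 'c': 0 ⇒ 0;  out=∅∪out(0)=∅
  fail(11) 'a': from fail(0)=0 chase 'a': 0 ⇒ 0;  out=∅∪out(0)=∅
  fail(2) 'da': from fail(1)=0 chase 'a': 0 ⇒ 11;  out=∅∪out(11)=∅
  fail(7) 'ce': from fail(6)=0 chase 'e': 0 ⇒ 0;  out=∅∪out(0)=∅
  fail(12) 'ab': from fail(11)=0 chase 'b': 0 ⇒ 0;  out=∅∪out(0)=∅
  fail(3) 'dab': from fail(2)=11 chase 'b': 11 ⇒ 12;  out=∅∪out(12)=∅
  fail(8) 'cee': from fail(7)=0 chase 'e': 0 ⇒ 0;  out=∅∪out(0)=∅
  fail(13) 'abe': from fail(12)=0 chase 'e': 0 ⇒ 0;  out=∅∪out(0)=∅
  fail(4) 'dabe': from fail(3)=12 chase 'e': 12 ⇒ 13;  out=∅∪out(13)=∅
  fail(9) 'ceee': from fail(8)=0 chase 'e': 0 ⇒ 0;  out=∅∪out(0)=∅
  fail(14) 'abeb': from fail(13)=0 chase 'b': 0 ⇒ 0;  out={2}∪out(0)={2}
  fail(5) 'dabeb': from fail(4)=13 chase 'b': 13 ⇒ 14;  out={0}∪out(14)={0,2}
  fail(10) 'ceeed': from fail(9)=0 chase 'd': 0 ⇒ 1;  out={1}∪out(1)={1}

Scan:
[0] read 'c'  n0⇒n6
[1] read 'e'  n6⇒n7
[2] read 'e'  n7⇒n8
[3] read 'e'  n8⇒n9
[4] read 'd'  n9⇒n10  → match P1@[0:4]
[5] read 'a'  n10⇒n2 ·f
[6] read 'b'  n2⇒n3
[7] read 'e'  n3⇒n4
[8] read 'b'  n4⇒n5  → match P0@[4:8],P2@[5:8]
[9] read 'b'  n5⇒n0 ·f
[10] read 'b'  n0⇒n0
[11] read 'e'  n0⇒n0
[12] read 'a'  n0⇒n11
[13] read 'c'  n11⇒n6 ·f
[14] read 'd'  n6⇒n1 ·f
[15] read 'e'  n1⇒n0 ·f
[16] read 'a'  n0⇒n11
[17] read 'a'  n11⇒n11 ·f
[18] read 'b'  n11⇒n12
[19] read 'e'  n12⇒n13
[20] read 'b'  n13⇒n14  → match P2@[17:20]
[21] read 'd'  n14⇒n1 ·f
[22] read 'e'  n1⇒n0 ·f
[23] read 'c'  n0⇒n6
[24] read 'c'  n6⇒n6 ·f
[25] read 'c'  n6⇒n6 ·f
[26] read 'e'  n6⇒n7
[27] read 'e'  n7⇒n8
[28] read 'e'  n8⇒n9

Result: [[4,1],[8,0],[8,2],[20,2]]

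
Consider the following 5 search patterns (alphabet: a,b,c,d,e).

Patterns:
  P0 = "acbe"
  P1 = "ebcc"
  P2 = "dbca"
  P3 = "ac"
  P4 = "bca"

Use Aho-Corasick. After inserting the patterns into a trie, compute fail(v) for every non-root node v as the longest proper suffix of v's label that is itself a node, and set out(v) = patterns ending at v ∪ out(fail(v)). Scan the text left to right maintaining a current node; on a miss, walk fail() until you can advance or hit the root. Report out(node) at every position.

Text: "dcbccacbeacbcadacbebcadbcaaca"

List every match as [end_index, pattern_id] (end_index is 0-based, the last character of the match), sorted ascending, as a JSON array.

Construct AC machine:
Trie (insert patterns):
  0='ε' goto a→1 b→13 d→9 e→5
  1='a' goto c→2
  2='ac' goto b→3  ←P3
  3='acb' goto e→4
  4='acbe' goto ·  ←P0
  5='e' goto b→6
  6='eb' goto c→7
  7='ebc' goto c→8
  8='ebcc' goto ·  ←P1
  9='d' goto b→10
  10='db' goto c→11
  11='dbc' goto a→12
  12='dbca' goto ·  ←P2
  13='b' goto c→14
  14='bc' goto a→15
  15='bca' goto ·  ←P4

Failure links (BFS by depth):
  n1('a'): parent n0 fail=0; on 'a' 0 → fail=0;  out ∅∪∅=∅
  n5('e'): parent n0 fail=0; on 'e' 0 → fail=0;  out ∅∪∅=∅
  n9('d'): parent n0 fail=0; on 'd' 0 → fail=0;  out ∅∪∅=∅
  n13('b'): parent n0 fail=0; on 'b' 0 → fail=0;  out ∅∪∅=∅
  n2('ac'): parent n1 fail=0; on 'c' 0 → fail=0;  out {3}∪∅={3}
  n6('eb'): parent n5 fail=0; on 'b' 0 → fail=13;  out ∅∪∅=∅
  n10('db'): parent n9 fail=0; on 'b' 0 → fail=13;  out ∅∪∅=∅
  n14('bc'): parent n13 fail=0; on 'c' 0 → fail=0;  out ∅∪∅=∅
  n3('acb'): parent n2 fail=0; on 'b' 0 → fail=13;  out ∅∪∅=∅
  n7('ebc'): parent n6 fail=13; on 'c' 13 → fail=14;  out ∅∪∅=∅
  n11('dbc'): parent n10 fail=13; on 'c' 13 → fail=14;  out ∅∪∅=∅
  n15('bca'): parent n14 fail=0; on 'a' 0 → fail=1;  out {4}∪∅={4}
  n4('acbe'): parent n3 fail=13; on 'e' 13→0 → fail=5;  out {0}∪∅={0}
  n8('ebcc'): parent n7 fail=14; on 'c' 14→0 → fail=0;  out {1}∪∅={1}
  n12('dbca'): parent n11 fail=14; on 'a' 14 → fail=15;  out {2}∪{4}={2,4}

Run:
i=0 'd': node 0→9
i=1 'c': node 9→0 (via fail)
i=2 'b': node 0→13
i=3 'c': node 13→14
i=4 'c': node 14→0 (via fail)
i=5 'a': node 0→1
i=6 'c': node 1→2  emit P3@[5:6]
i=7 'b': node 2→3
i=8 'e': node 3→4  emit P0@[5:8]
i=9 'a': node 4→1 (via fail)
i=10 'c': node 1→2  emit P3@[9:10]
i=11 'b': node 2→3
i=12 'c': node 3→14 (via fail)
i=13 'a': node 14→15  emit P4@[11:13]
i=14 'd': node 15→9 (via fail)
i=15 'a': node 9→1 (via fail)
i=16 'c': node 1→2  emit P3@[15:16]
i=17 'b': node 2→3
i=18 'e': node 3→4  emit P0@[15:18]
i=19 'b': node 4→6 (via fail)
i=20 'c': node 6→7
i=21 'a': node 7→15 (via fail)  emit P4@[19:21]
i=22 'd': node 15→9 (via fail)
i=23 'b': node 9→10
i=24 'c': node 10→11
i=25 'a': node 11→12  emit P2@[22:25],P4@[23:25]
i=26 'a': node 12→1 (via fail)
i=27 'c': node 1→2  emit P3@[26:27]
i=28 'a': node 2→1 (via fail)

Result: [[6,3],[8,0],[10,3],[13,4],[16,3],[18,0],[21,4],[25,2],[25,4],[27,3]]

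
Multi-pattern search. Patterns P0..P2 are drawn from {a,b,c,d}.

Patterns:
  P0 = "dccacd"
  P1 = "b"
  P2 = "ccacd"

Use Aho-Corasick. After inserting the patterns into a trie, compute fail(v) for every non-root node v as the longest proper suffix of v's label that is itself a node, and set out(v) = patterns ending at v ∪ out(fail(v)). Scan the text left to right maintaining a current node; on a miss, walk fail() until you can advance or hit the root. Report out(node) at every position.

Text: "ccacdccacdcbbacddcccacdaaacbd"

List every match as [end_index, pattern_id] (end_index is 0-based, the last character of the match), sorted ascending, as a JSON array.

Build automaton:
Trie nodes:
  n0 'ε': b→7 c→8 d→1
  n1 'd': c→2
  n2 'dc': c→3
  n3 'dcc': a→4
  n4 'dcca': c→5
  n5 'dccac': d→6
  n6 'dccacd': ·  [P0 ends]
  n7 'b': ·  [P1 ends]
  n8 'c': c→9
  n9 'cc': a→10
  n10 'cca': c→11
  n11 'ccac': d→12
  n12 'ccacd': ·  [P2 ends]

Failure links (BFS by depth):
  fail(1) 'd': from fail(0)=0 chase 'd': 0 ⇒ 0;  out=∅∪out(0)=∅
  fail(7) 'b': from fail(0)=0 chase 'b': 0 ⇒ 0;  out={1}∪out(0)={1}
  fail(8) 'c': from fail(0)=0 chase 'c': 0 ⇒ 0;  out=∅∪out(0)=∅
  fail(2) 'dc': from fail(1)=0 chase 'c': 0 ⇒ 8;  out=∅∪out(8)=∅
  fail(9) 'cc': from fail(8)=0 chase 'c': 0 ⇒ 8;  out=∅∪out(8)=∅
  fail(3) 'dcc': from fail(2)=8 chase 'c': 8 ⇒ 9;  out=∅∪out(9)=∅
  fail(10) 'cca': from fail(9)=8 chase 'a': 8→0 ⇒ 0;  out=∅∪out(0)=∅
  fail(4) 'dcca': from fail(3)=9 chase 'a': 9 ⇒ 10;  out=∅∪out(10)=∅
  fail(11) 'ccac': from fail(10)=0 chase 'c': 0 ⇒ 8;  out=∅∪out(8)=∅
  fail(5) 'dccac': from fail(4)=10 chase 'c': 10 ⇒ 11;  out=∅∪out(11)=∅
  fail(12) 'ccacd': from fail(11)=8 chase 'd': 8→0 ⇒ 1;  out={2}∪out(1)={2}
  fail(6) 'dccacd': from fail(5)=11 chase 'd': 11 ⇒ 12;  out={0}∪out(12)={0,2}

Run:
i=0 'c': node 0→8
i=1 'c': node 8→9
i=2 'a': node 9→10
i=3 'c': node 10→11
i=4 'd': node 11→12  ** P2@[0:4]
i=5 'c': node 12→2 (via fail)
i=6 'c': node 2→3
i=7 'a': node 3→4
i=8 'c': node 4→5
i=9 'd': node 5→6  ** P0@[4:9],P2@[5:9]
i=10 'c': node 6→2 (via fail)
i=11 'b': node 2→7 (via fail)  ** P1@[11:11]
i=12 'b': node 7→7 (via fail)  ** P1@[12:12]
i=13 'a': node 7→0 (via fail)
i=14 'c': node 0→8
i=15 'd': node 8→1 (via fail)
i=16 'd': node 1→1 (via fail)
i=17 'c': node 1→2
i=18 'c': node 2→3
i=19 'c': node 3→9 (via fail)
i=20 'a': node 9→10
i=21 'c': node 10→11
i=22 'd': node 11→12  ** P2@[18:22]
i=23 'a': node 12→0 (via fail)
i=24 'a': node 0→0
i=25 'a': node 0→0
i=26 'c': node 0→8
i=27 'b': node 8→7 (via fail)  ** P1@[27:27]
i=28 'd': node 7→1 (via fail)

All matches (sorted): [[4,2],[9,0],[9,2],[11,1],[12,1],[22,2],[27,1]]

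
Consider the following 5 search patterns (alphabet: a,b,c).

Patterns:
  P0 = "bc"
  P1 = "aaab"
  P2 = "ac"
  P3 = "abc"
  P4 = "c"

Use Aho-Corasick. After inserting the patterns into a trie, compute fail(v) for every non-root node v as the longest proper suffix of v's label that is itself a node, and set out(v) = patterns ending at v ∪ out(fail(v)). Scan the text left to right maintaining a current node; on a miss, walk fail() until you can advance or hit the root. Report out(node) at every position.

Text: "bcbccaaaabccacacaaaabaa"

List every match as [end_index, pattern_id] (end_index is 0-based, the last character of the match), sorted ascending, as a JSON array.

Construct AC machine:
Trie (insert patterns):
  n0 'ε': a→3 b→1 c→10
  n1 'b': c→2
  n2 'bc': ·  ←P0
  n3 'a': a→4 b→8 c→7
  n4 'aa': a→5
  n5 'aaa': b→6
  n6 'aaab': ·  ←P1
  n7 'ac': ·  ←P2
  n8 'ab': c→9
  n9 'abc': ·  ←P3
  n10 'c': ·  ←P4

Failure links (BFS by depth):
  n1('b'): parent n0 fail=0; on 'b' 0 → fail=0;  out ∅∪∅=∅
  n3('a'): parent n0 fail=0; on 'a' 0 → fail=0;  out ∅∪∅=∅
  n10('c'): parent n0 fail=0; on 'c' 0 → fail=0;  out {4}∪∅={4}
  n2('bc'): parent n1 fail=0; on 'c' 0 → fail=10;  out {0}∪{4}={0,4}
  n4('aa'): parent n3 fail=0; on 'a' 0 → fail=3;  out ∅∪∅=∅
  n7('ac'): parent n3 fail=0; on 'c' 0 → fail=10;  out {2}∪{4}={2,4}
  n8('ab'): parent n3 fail=0; on 'b' 0 → fail=1;  out ∅∪∅=∅
  n5('aaa'): parent n4 fail=3; on 'a' 3 → fail=4;  out ∅∪∅=∅
  n9('abc'): parent n8 fail=1; on 'c' 1 → fail=2;  out {3}∪{0,4}={0,3,4}
  n6('aaab'): parent n5 fail=4; on 'b' 4→3 → fail=8;  out {1}∪∅={1}

Run:
[0] read 'b'  n0⇒n1
[1] read 'c'  n1⇒n2  emit P0@[0:1],P4@[1:1]
[2] read 'b'  n2⇒n1 (via fail)
[3] read 'c'  n1⇒n2  emit P0@[2:3],P4@[3:3]
[4] read 'c'  n2⇒n10 (via fail)  emit P4@[4:4]
[5] read 'a'  n10⇒n3 (via fail)
[6] read 'a'  n3⇒n4
[7] read 'a'  n4⇒n5
[8] read 'a'  n5⇒n5 (via fail)
[9] read 'b'  n5⇒n6  emit P1@[6:9]
[10] read 'c'  n6⇒n9 (via fail)  emit P0@[9:10],P3@[8:10],P4@[10:10]
[11] read 'c'  n9⇒n10 (via fail)  emit P4@[11:11]
[12] read 'a'  n10⇒n3 (via fail)
[13] read 'c'  n3⇒n7  emit P2@[12:13],P4@[13:13]
[14] read 'a'  n7⇒n3 (via fail)
[15] read 'c'  n3⇒n7  emit P2@[14:15],P4@[15:15]
[16] read 'a'  n7⇒n3 (via fail)
[17] read 'a'  n3⇒n4
[18] read 'a'  n4⇒n5
[19] read 'a'  n5⇒n5 (via fail)
[20] read 'b'  n5⇒n6  emit P1@[17:20]
[21] read 'a'  n6⇒n3 (via fail)
[22] read 'a'  n3⇒n4

Result: [[1,0],[1,4],[3,0],[3,4],[4,4],[9,1],[10,0],[10,3],[10,4],[11,4],[13,2],[13,4],[15,2],[15,4],[20,1]]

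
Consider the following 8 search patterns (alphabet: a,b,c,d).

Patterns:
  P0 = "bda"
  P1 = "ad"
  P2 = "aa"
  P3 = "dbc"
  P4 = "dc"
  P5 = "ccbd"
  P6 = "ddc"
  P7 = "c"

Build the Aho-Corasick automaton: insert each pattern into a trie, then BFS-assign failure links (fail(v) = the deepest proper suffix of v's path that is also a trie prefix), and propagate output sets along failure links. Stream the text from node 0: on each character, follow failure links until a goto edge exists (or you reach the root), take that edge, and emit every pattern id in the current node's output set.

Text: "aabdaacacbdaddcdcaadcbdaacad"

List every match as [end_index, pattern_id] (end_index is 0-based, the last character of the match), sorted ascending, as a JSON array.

Construct AC machine:
Trie nodes:
  0='ε' goto a→4 b→1 c→11 d→7
  1='b' goto d→2
  2='bd' goto a→3
  3='bda' goto ·  [P0 ends]
  4='a' goto a→6 d→5
  5='ad' goto ·  [P1 ends]
  6='aa' goto ·  [P2 ends]
  7='d' goto b→8 c→10 d→15
  8='db' goto c→9
  9='dbc' goto ·  [P3 ends]
  10='dc' goto ·  [P4 ends]
  11='c' goto c→12  [P7 ends]
  12='cc' goto b→13
  13='ccb' goto d→14
  14='ccbd' goto ·  [P5 ends]
  15='dd' goto c→16
  16='ddc' goto ·  [P6 ends]

Failure links (BFS by depth):
  n1('b'): parent n0 fail=0; on 'b' 0 → fail=0;  out ∅∪∅=∅
  n4('a'): parent n0 fail=0; on 'a' 0 → fail=0;  out ∅∪∅=∅
  n7('d'): parent n0 fail=0; on 'd' 0 → fail=0;  out ∅∪∅=∅
  n11('c'): parent n0 fail=0; on 'c' 0 → fail=0;  out {7}∪∅={7}
  n2('bd'): parent n1 fail=0; on 'd' 0 → fail=7;  out ∅∪∅=∅
  n5('ad'): parent n4 fail=0; on 'd' 0 → fail=7;  out {1}∪∅={1}
  n6('aa'): parent n4 fail=0; on 'a' 0 → fail=4;  out {2}∪∅={2}
  n8('db'): parent n7 fail=0; on 'b' 0 → fail=1;  out ∅∪∅=∅
  n10('dc'): parent n7 fail=0; on 'c' 0 → fail=11;  out {4}∪{7}={4,7}
  n12('cc'): parent n11 fail=0; on 'c' 0 → fail=11;  out ∅∪{7}={7}
  n15('dd'): parent n7 fail=0; on 'd' 0 → fail=7;  out ∅∪∅=∅
  n3('bda'): parent n2 fail=7; on 'a' 7→0 → fail=4;  out {0}∪∅={0}
  n9('dbc'): parent n8 fail=1; on 'c' 1→0 → fail=11;  out {3}∪{7}={3,7}
  n13('ccb'): parent n12 fail=11; on 'b' 11→0 → fail=1;  out ∅∪∅=∅
  n16('ddc'): parent n15 fail=7; on 'c' 7 → fail=10;  out {6}∪{4,7}={4,6,7}
  n14('ccbd'): parent n13 fail=1; on 'd' 1 → fail=2;  out {5}∪∅={5}

Run:
[0] read 'a'  n0⇒n4
[1] read 'a'  n4⇒n6  ** P2@[0:1]
[2] read 'b'  n6⇒n1 (fail-walked)
[3] read 'd'  n1⇒n2
[4] read 'a'  n2⇒n3  ** P0@[2:4]
[5] read 'a'  n3⇒n6 (fail-walked)  ** P2@[4:5]
[6] read 'c'  n6⇒n11 (fail-walked)  ** P7@[6:6]
[7] read 'a'  n11⇒n4 (fail-walked)
[8] read 'c'  n4⇒n11 (fail-walked)  ** P7@[8:8]
[9] read 'b'  n11⇒n1 (fail-walked)
[10] read 'd'  n1⇒n2
[11] read 'a'  n2⇒n3  ** P0@[9:11]
[12] read 'd'  n3⇒n5 (fail-walked)  ** P1@[11:12]
[13] read 'd'  n5⇒n15 (fail-walked)
[14] read 'c'  n15⇒n16  ** P4@[13:14],P6@[12:14],P7@[14:14]
[15] read 'd'  n16⇒n7 (fail-walked)
[16] read 'c'  n7⇒n10  ** P4@[15:16],P7@[16:16]
[17] read 'a'  n10⇒n4 (fail-walked)
[18] read 'a'  n4⇒n6  ** P2@[17:18]
[19] read 'd'  n6⇒n5 (fail-walked)  ** P1@[18:19]
[20] read 'c'  n5⇒n10 (fail-walked)  ** P4@[19:20],P7@[20:20]
[21] read 'b'  n10⇒n1 (fail-walked)
[22] read 'd'  n1⇒n2
[23] read 'a'  n2⇒n3  ** P0@[21:23]
[24] read 'a'  n3⇒n6 (fail-walked)  ** P2@[23:24]
[25] read 'c'  n6⇒n11 (fail-walked)  ** P7@[25:25]
[26] read 'a'  n11⇒n4 (fail-walked)
[27] read 'd'  n4⇒n5  ** P1@[26:27]

Matches: [[1,2],[4,0],[5,2],[6,7],[8,7],[11,0],[12,1],[14,4],[14,6],[14,7],[16,4],[16,7],[18,2],[19,1],[20,4],[20,7],[23,0],[24,2],[25,7],[27,1]]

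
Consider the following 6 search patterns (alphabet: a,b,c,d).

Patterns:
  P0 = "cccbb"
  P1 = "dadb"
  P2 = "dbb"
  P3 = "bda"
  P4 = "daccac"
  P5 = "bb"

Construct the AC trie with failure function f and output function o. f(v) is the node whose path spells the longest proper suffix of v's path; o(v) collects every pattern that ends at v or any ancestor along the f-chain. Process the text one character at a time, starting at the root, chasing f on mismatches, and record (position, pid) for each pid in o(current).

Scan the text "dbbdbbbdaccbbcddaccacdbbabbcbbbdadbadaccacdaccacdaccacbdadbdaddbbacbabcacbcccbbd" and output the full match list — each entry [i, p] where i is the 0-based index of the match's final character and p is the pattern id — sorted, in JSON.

Build automaton:
Trie nodes:
  n0 'ε': b→12 c→1 d→6
  n1 'c': c→2
  n2 'cc': c→3
  n3 'ccc': b→4
  n4 'cccb': b→5
  n5 'cccbb': ·  ←P0
  n6 'd': a→7 b→10
  n7 'da': c→15 d→8
  n8 'dad': b→9
  n9 'dadb': ·  ←P1
  n10 'db': b→11
  n11 'dbb': ·  ←P2
  n12 'b': b→19 d→13
  n13 'bd': a→14
  n14 'bda': ·  ←P3
  n15 'dac': c→16
  n16 'dacc': a→17
  n17 'dacca': c→18
  n18 'daccac': ·  ←P4
  n19 'bb': ·  ←P5

Failure links (BFS by depth):
  n1('c'): parent n0 fail=0; on 'c' 0 → fail=0;  out ∅∪∅=∅
  n6('d'): parent n0 fail=0; on 'd' 0 → fail=0;  out ∅∪∅=∅
  n12('b'): parent n0 fail=0; on 'b' 0 → fail=0;  out ∅∪∅=∅
  n2('cc'): parent n1 fail=0; on 'c' 0 → fail=1;  out ∅∪∅=∅
  n7('da'): parent n6 fail=0; on 'a' 0 → fail=0;  out ∅∪∅=∅
  n10('db'): parent n6 fail=0; on 'b' 0 → fail=12;  out ∅∪∅=∅
  n13('bd'): parent n12 fail=0; on 'd' 0 → fail=6;  out ∅∪∅=∅
  n19('bb'): parent n12 fail=0; on 'b' 0 → fail=12;  out {5}∪∅={5}
  n3('ccc'): parent n2 fail=1; on 'c' 1 → fail=2;  out ∅∪∅=∅
  n8('dad'): parent n7 fail=0; on 'd' 0 → fail=6;  out ∅∪∅=∅
  n11('dbb'): parent n10 fail=12; on 'b' 12 → fail=19;  out {2}∪{5}={2,5}
  n14('bda'): parent n13 fail=6; on 'a' 6 → fail=7;  out {3}∪∅={3}
  n15('dac'): parent n7 fail=0; on 'c' 0 → fail=1;  out ∅∪∅=∅
  n4('cccb'): parent n3 fail=2; on 'b' 2→1→0 → fail=12;  out ∅∪∅=∅
  n9('dadb'): parent n8 fail=6; on 'b' 6 → fail=10;  out {1}∪∅={1}
  n16('dacc'): parent n15 fail=1; on 'c' 1 → fail=2;  out ∅∪∅=∅
  n5('cccbb'): parent n4 fail=12; on 'b' 12 → fail=19;  out {0}∪{5}={0,5}
  n17('dacca'): parent n16 fail=2; on 'a' 2→1→0 → fail=0;  out ∅∪∅=∅
  n18('daccac'): parent n17 fail=0; on 'c' 0 → fail=1;  out {4}∪∅={4}

Scan:
i=0 'd': node 0→6
i=1 'b': node 6→10
i=2 'b': node 10→11  → match P2@[0:2],P5@[1:2]
i=3 'd': node 11→13 ·f
i=4 'b': node 13→10 ·f
i=5 'b': node 10→11  → match P2@[3:5],P5@[4:5]
i=6 'b': node 11→19 ·f  → match P5@[5:6]
i=7 'd': node 19→13 ·f
i=8 'a': node 13→14  → match P3@[6:8]
i=9 'c': node 14→15 ·f
i=10 'c': node 15→16
i=11 'b': node 16→12 ·f
i=12 'b': node 12→19  → match P5@[11:12]
i=13 'c': node 19→1 ·f
i=14 'd': node 1→6 ·f
i=15 'd': node 6→6 ·f
i=16 'a': node 6→7
i=17 'c': node 7→15
i=18 'c': node 15→16
i=19 'a': node 16→17
i=20 'c': node 17→18  → match P4@[15:20]
i=21 'd': node 18→6 ·f
i=22 'b': node 6→10
i=23 'b': node 10→11  → match P2@[21:23],P5@[22:23]
i=24 'a': node 11→0 ·f
i=25 'b': node 0→12
i=26 'b': node 12→19  → match P5@[25:26]
i=27 'c': node 19→1 ·f
i=28 'b': node 1→12 ·f
i=29 'b': node 12→19  → match P5@[28:29]
i=30 'b': node 19→19 ·f  → match P5@[29:30]
i=31 'd': node 19→13 ·f
i=32 'a': node 13→14  → match P3@[30:32]
i=33 'd': node 14→8 ·f
i=34 'b': node 8→9  → match P1@[31:34]
i=35 'a': node 9→0 ·f
i=36 'd': node 0→6
i=37 'a': node 6→7
i=38 'c': node 7→15
i=39 'c': node 15→16
i=40 'a': node 16→17
i=41 'c': node 17→18  → match P4@[36:41]
i=42 'd': node 18→6 ·f
i=43 'a': node 6→7
i=44 'c': node 7→15
i=45 'c': node 15→16
i=46 'a': node 16→17
i=47 'c': node 17→18  → match P4@[42:47]
i=48 'd': node 18→6 ·f
i=49 'a': node 6→7
i=50 'c': node 7→15
i=51 'c': node 15→16
i=52 'a': node 16→17
i=53 'c': node 17→18  → match P4@[48:53]
i=54 'b': node 18→12 ·f
i=55 'd': node 12→13
i=56 'a': node 13→14  → match P3@[54:56]
i=57 'd': node 14→8 ·f
i=58 'b': node 8→9  → match P1@[55:58]
i=59 'd': node 9→13 ·f
i=60 'a': node 13→14  → match P3@[58:60]
i=61 'd': node 14→8 ·f
i=62 'd': node 8→6 ·f
i=63 'b': node 6→10
i=64 'b': node 10→11  → match P2@[62:64],P5@[63:64]
i=65 'a': node 11→0 ·f
i=66 'c': node 0→1
i=67 'b': node 1→12 ·f
i=68 'a': node 12→0 ·f
i=69 'b': node 0→12
i=70 'c': node 12→1 ·f
i=71 'a': node 1→0 ·f
i=72 'c': node 0→1
i=73 'b': node 1→12 ·f
i=74 'c': node 12→1 ·f
i=75 'c': node 1→2
i=76 'c': node 2→3
i=77 'b': node 3→4
i=78 'b': node 4→5  → match P0@[74:78],P5@[77:78]
i=79 'd': node 5→13 ·f

Matches: [[2,2],[2,5],[5,2],[5,5],[6,5],[8,3],[12,5],[20,4],[23,2],[23,5],[26,5],[29,5],[30,5],[32,3],[34,1],[41,4],[47,4],[53,4],[56,3],[58,1],[60,3],[64,2],[64,5],[78,0],[78,5]]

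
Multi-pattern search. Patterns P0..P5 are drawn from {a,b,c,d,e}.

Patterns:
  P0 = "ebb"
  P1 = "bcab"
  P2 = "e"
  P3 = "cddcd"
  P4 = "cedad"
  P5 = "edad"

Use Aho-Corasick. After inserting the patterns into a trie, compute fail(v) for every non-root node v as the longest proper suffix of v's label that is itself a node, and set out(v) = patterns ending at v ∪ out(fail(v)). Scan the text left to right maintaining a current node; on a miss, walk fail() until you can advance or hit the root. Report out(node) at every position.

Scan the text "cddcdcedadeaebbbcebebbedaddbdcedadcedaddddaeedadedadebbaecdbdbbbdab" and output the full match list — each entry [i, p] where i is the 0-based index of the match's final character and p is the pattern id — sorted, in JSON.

Build:
Trie (insert patterns):
  0='ε' goto b→4 c→8 e→1
  1='e' goto b→2 d→17  ←P2
  2='eb' goto b→3
  3='ebb' goto ·  ←P0
  4='b' goto c→5
  5='bc' goto a→6
  6='bca' goto b→7
  7='bcab' goto ·  ←P1
  8='c' goto d→9 e→13
  9='cd' goto d→10
  10='cdd' goto c→11
  11='cddc' goto d→12
  12='cddcd' goto ·  ←P3
  13='ce' goto d→14
  14='ced' goto a→15
  15='ceda' goto d→16
  16='cedad' goto ·  ←P4
  17='ed' goto a→18
  18='eda' goto d→19
  19='edad' goto ·  ←P5

BFS fail/out derivation:
  fail(1) 'e': from fail(0)=0 chase 'e': 0 ⇒ 0;  out={2}∪out(0)={2}
  fail(4) 'b': from fail(0)=0 chase 'b': 0 ⇒ 0;  out=∅∪out(0)=∅
  fail(8) 'c': from fail(0)=0 chase 'c': 0 ⇒ 0;  out=∅∪out(0)=∅
  fail(2) 'eb': from fail(1)=0 chase 'b': 0 ⇒ 4;  out=∅∪out(4)=∅
  fail(5) 'bc': from fail(4)=0 chase 'c': 0 ⇒ 8;  out=∅∪out(8)=∅
  fail(9) 'cd': from fail(8)=0 chase 'd': 0 ⇒ 0;  out=∅∪out(0)=∅
  fail(13) 'ce': from fail(8)=0 chase 'e': 0 ⇒ 1;  out=∅∪out(1)={2}
  fail(17) 'ed': from fail(1)=0 chase 'd': 0 ⇒ 0;  out=∅∪out(0)=∅
  fail(3) 'ebb': from fail(2)=4 chase 'b': 4→0 ⇒ 4;  out={0}∪out(4)={0}
  fail(6) 'bca': from fail(5)=8 chase 'a': 8→0 ⇒ 0;  out=∅∪out(0)=∅
  fail(10) 'cdd': from fail(9)=0 chase 'd': 0 ⇒ 0;  out=∅∪out(0)=∅
  fail(14) 'ced': from fail(13)=1 chase 'd': 1 ⇒ 17;  out=∅∪out(17)=∅
  fail(18) 'eda': from fail(17)=0 chase 'a': 0 ⇒ 0;  out=∅∪out(0)=∅
  fail(7) 'bcab': from fail(6)=0 chase 'b': 0 ⇒ 4;  out={1}∪out(4)={1}
  fail(11) 'cddc': from fail(10)=0 chase 'c': 0 ⇒ 8;  out=∅∪out(8)=∅
  fail(15) 'ceda': from fail(14)=17 chase 'a': 17 ⇒ 18;  out=∅∪out(18)=∅
  fail(19) 'edad': from fail(18)=0 chase 'd': 0 ⇒ 0;  out={5}∪out(0)={5}
  fail(12) 'cddcd': from fail(11)=8 chase 'd': 8 ⇒ 9;  out={3}∪out(9)={3}
  fail(16) 'cedad': from fail(15)=18 chase 'd': 18 ⇒ 19;  out={4}∪out(19)={4,5}

Scan:
pos 0 'c': at 8
pos 1 'd': at 9
pos 2 'd': at 10
pos 3 'c': at 11
pos 4 'd': at 12  ** P3@[0:4]
pos 5 'c': at 8 ·f
pos 6 'e': at 13  ** P2@[6:6]
pos 7 'd': at 14
pos 8 'a': at 15
pos 9 'd': at 16  ** P4@[5:9],P5@[6:9]
pos 10 'e': at 1 ·f  ** P2@[10:10]
pos 11 'a': at 0 ·f
pos 12 'e': at 1  ** P2@[12:12]
pos 13 'b': at 2
pos 14 'b': at 3  ** P0@[12:14]
pos 15 'b': at 4 ·f
pos 16 'c': at 5
pos 17 'e': at 13 ·f  ** P2@[17:17]
pos 18 'b': at 2 ·f
pos 19 'e': at 1 ·f  ** P2@[19:19]
pos 20 'b': at 2
pos 21 'b': at 3  ** P0@[19:21]
pos 22 'e': at 1 ·f  ** P2@[22:22]
pos 23 'd': at 17
pos 24 'a': at 18
pos 25 'd': at 19  ** P5@[22:25]
pos 26 'd': at 0 ·f
pos 27 'b': at 4
pos 28 'd': at 0 ·f
pos 29 'c': at 8
pos 30 'e': at 13  ** P2@[30:30]
pos 31 'd': at 14
pos 32 'a': at 15
pos 33 'd': at 16  ** P4@[29:33],P5@[30:33]
pos 34 'c': at 8 ·f
pos 35 'e': at 13  ** P2@[35:35]
pos 36 'd': at 14
pos 37 'a': at 15
pos 38 'd': at 16  ** P4@[34:38],P5@[35:38]
pos 39 'd': at 0 ·f
pos 40 'd': at 0
pos 41 'd': at 0
pos 42 'a': at 0
pos 43 'e': at 1  ** P2@[43:43]
pos 44 'e': at 1 ·f  ** P2@[44:44]
pos 45 'd': at 17
pos 46 'a': at 18
pos 47 'd': at 19  ** P5@[44:47]
pos 48 'e': at 1 ·f  ** P2@[48:48]
pos 49 'd': at 17
pos 50 'a': at 18
pos 51 'd': at 19  ** P5@[48:51]
pos 52 'e': at 1 ·f  ** P2@[52:52]
pos 53 'b': at 2
pos 54 'b': at 3  ** P0@[52:54]
pos 55 'a': at 0 ·f
pos 56 'e': at 1  ** P2@[56:56]
pos 57 'c': at 8 ·f
pos 58 'd': at 9
pos 59 'b': at 4 ·f
pos 60 'd': at 0 ·f
pos 61 'b': at 4
pos 62 'b': at 4 ·f
pos 63 'b': at 4 ·f
pos 64 'd': at 0 ·f
pos 65 'a': at 0
pos 66 'b': at 4

Matches: [[4,3],[6,2],[9,4],[9,5],[10,2],[12,2],[14,0],[17,2],[19,2],[21,0],[22,2],[25,5],[30,2],[33,4],[33,5],[35,2],[38,4],[38,5],[43,2],[44,2],[47,5],[48,2],[51,5],[52,2],[54,0],[56,2]]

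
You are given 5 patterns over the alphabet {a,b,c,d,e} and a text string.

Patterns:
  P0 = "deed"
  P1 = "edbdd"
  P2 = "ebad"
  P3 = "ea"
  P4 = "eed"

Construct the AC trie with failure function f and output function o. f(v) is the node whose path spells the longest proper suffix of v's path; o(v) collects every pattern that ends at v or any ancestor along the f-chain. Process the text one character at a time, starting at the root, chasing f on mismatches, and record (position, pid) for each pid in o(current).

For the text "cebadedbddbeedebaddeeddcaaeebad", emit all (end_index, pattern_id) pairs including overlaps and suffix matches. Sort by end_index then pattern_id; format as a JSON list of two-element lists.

Build:
Trie (insert patterns):
  n0 'ε': d→1 e→5
  n1 'd': e→2
  n2 'de': e→3
  n3 'dee': d→4
  n4 'deed': ·  ←P0
  n5 'e': a→13 b→10 d→6 e→14
  n6 'ed': b→7
  n7 'edb': d→8
  n8 'edbd': d→9
  n9 'edbdd': ·  ←P1
  n10 'eb': a→11
  n11 'eba': d→12
  n12 'ebad': ·  ←P2
  n13 'ea': ·  ←P3
  n14 'ee': d→15
  n15 'eed': ·  ←P4

Failure links (BFS by depth):
  fail(1) 'd': from fail(0)=0 chase 'd': 0 ⇒ 0;  out=∅∪out(0)=∅
  fail(5) 'e': from fail(0)=0 chase 'e': 0 ⇒ 0;  out=∅∪out(0)=∅
  fail(2) 'de': from fail(1)=0 chase 'e': 0 ⇒ 5;  out=∅∪out(5)=∅
  fail(6) 'ed': from fail(5)=0 chase 'd': 0 ⇒ 1;  out=∅∪out(1)=∅
  fail(10) 'eb': from fail(5)=0 chase 'b': 0 ⇒ 0;  out=∅∪out(0)=∅
  fail(13) 'ea': from fail(5)=0 chase 'a': 0 ⇒ 0;  out={3}∪out(0)={3}
  fail(14) 'ee': from fail(5)=0 chase 'e': 0 ⇒ 5;  out=∅∪out(5)=∅
  fail(3) 'dee': from fail(2)=5 chase 'e': 5 ⇒ 14;  out=∅∪out(14)=∅
  fail(7) 'edb': from fail(6)=1 chase 'b': 1→0 ⇒ 0;  out=∅∪out(0)=∅
  fail(11) 'eba': from fail(10)=0 chase 'a': 0 ⇒ 0;  out=∅∪out(0)=∅
  fail(15) 'eed': from fail(14)=5 chase 'd': 5 ⇒ 6;  out={4}∪out(6)={4}
  fail(4) 'deed': from fail(3)=14 chase 'd': 14 ⇒ 15;  out={0}∪out(15)={0,4}
  fail(8) 'edbd': from fail(7)=0 chase 'd': 0 ⇒ 1;  out=∅∪out(1)=∅
  fail(12) 'ebad': from fail(11)=0 chase 'd': 0 ⇒ 1;  out={2}∪out(1)={2}
  fail(9) 'edbdd': from fail(8)=1 chase 'd': 1→0 ⇒ 1;  out={1}∪out(1)={1}

Run:
[0] read 'c'  n0⇒n0
[1] read 'e'  n0⇒n5
[2] read 'b'  n5⇒n10
[3] read 'a'  n10⇒n11
[4] read 'd'  n11⇒n12  → match P2@[1:4]
[5] read 'e'  n12⇒n2 (fail-walked)
[6] read 'd'  n2⇒n6 (fail-walked)
[7] read 'b'  n6⇒n7
[8] read 'd'  n7⇒n8
[9] read 'd'  n8⇒n9  → match P1@[5:9]
[10] read 'b'  n9⇒n0 (fail-walked)
[11] read 'e'  n0⇒n5
[12] read 'e'  n5⇒n14
[13] read 'd'  n14⇒n15  → match P4@[11:13]
[14] read 'e'  n15⇒n2 (fail-walked)
[15] read 'b'  n2⇒n10 (fail-walked)
[16] read 'a'  n10⇒n11
[17] read 'd'  n11⇒n12  → match P2@[14:17]
[18] read 'd'  n12⇒n1 (fail-walked)
[19] read 'e'  n1⇒n2
[20] read 'e'  n2⇒n3
[21] read 'd'  n3⇒n4  → match P0@[18:21],P4@[19:21]
[22] read 'd'  n4⇒n1 (fail-walked)
[23] read 'c'  n1⇒n0 (fail-walked)
[24] read 'a'  n0⇒n0
[25] read 'a'  n0⇒n0
[26] read 'e'  n0⇒n5
[27] read 'e'  n5⇒n14
[28] read 'b'  n14⇒n10 (fail-walked)
[29] read 'a'  n10⇒n11
[30] read 'd'  n11⇒n12  → match P2@[27:30]

All matches (sorted): [[4,2],[9,1],[13,4],[17,2],[21,0],[21,4],[30,2]]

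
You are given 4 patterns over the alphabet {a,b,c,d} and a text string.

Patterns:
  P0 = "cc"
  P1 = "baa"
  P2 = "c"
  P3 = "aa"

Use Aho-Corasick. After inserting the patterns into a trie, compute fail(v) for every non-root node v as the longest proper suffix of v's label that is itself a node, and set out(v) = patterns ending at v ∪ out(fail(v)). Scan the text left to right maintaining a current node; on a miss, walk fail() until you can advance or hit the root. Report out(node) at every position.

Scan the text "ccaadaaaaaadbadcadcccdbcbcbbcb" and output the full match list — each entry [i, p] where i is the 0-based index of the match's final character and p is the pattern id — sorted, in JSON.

Build:
Trie nodes:
  0='ε' goto a→6 b→3 c→1
  1='c' goto c→2  [P2 ends]
  2='cc' goto ·  [P0 ends]
  3='b' goto a→4
  4='ba' goto a→5
  5='baa' goto ·  [P1 ends]
  6='a' goto a→7
  7='aa' goto ·  [P3 ends]

BFS fail/out derivation:
  n1('c'): parent n0 fail=0; on 'c' 0 → fail=0;  out {2}∪∅={2}
  n3('b'): parent n0 fail=0; on 'b' 0 → fail=0;  out ∅∪∅=∅
  n6('a'): parent n0 fail=0; on 'a' 0 → fail=0;  out ∅∪∅=∅
  n2('cc'): parent n1 fail=0; on 'c' 0 → fail=1;  out {0}∪{2}={0,2}
  n4('ba'): parent n3 fail=0; on 'a' 0 → fail=6;  out ∅∪∅=∅
  n7('aa'): parent n6 fail=0; on 'a' 0 → fail=6;  out {3}∪∅={3}
  n5('baa'): parent n4 fail=6; on 'a' 6 → fail=7;  out {1}∪{3}={1,3}

Text stream:
i=0 'c': node 0→1  ** P2@[0:0]
i=1 'c': node 1→2  ** P0@[0:1],P2@[1:1]
i=2 'a': node 2→6 (via fail)
i=3 'a': node 6→7  ** P3@[2:3]
i=4 'd': node 7→0 (via fail)
i=5 'a': node 0→6
i=6 'a': node 6→7  ** P3@[5:6]
i=7 'a': node 7→7 (via fail)  ** P3@[6:7]
i=8 'a': node 7→7 (via fail)  ** P3@[7:8]
i=9 'a': node 7→7 (via fail)  ** P3@[8:9]
i=10 'a': node 7→7 (via fail)  ** P3@[9:10]
i=11 'd': node 7→0 (via fail)
i=12 'b': node 0→3
i=13 'a': node 3→4
i=14 'd': node 4→0 (via fail)
i=15 'c': node 0→1  ** P2@[15:15]
i=16 'a': node 1→6 (via fail)
i=17 'd': node 6→0 (via fail)
i=18 'c': node 0→1  ** P2@[18:18]
i=19 'c': node 1→2  ** P0@[18:19],P2@[19:19]
i=20 'c': node 2→2 (via fail)  ** P0@[19:20],P2@[20:20]
i=21 'd': node 2→0 (via fail)
i=22 'b': node 0→3
i=23 'c': node 3→1 (via fail)  ** P2@[23:23]
i=24 'b': node 1→3 (via fail)
i=25 'c': node 3→1 (via fail)  ** P2@[25:25]
i=26 'b': node 1→3 (via fail)
i=27 'b': node 3→3 (via fail)
i=28 'c': node 3→1 (via fail)  ** P2@[28:28]
i=29 'b': node 1→3 (via fail)

Result: [[0,2],[1,0],[1,2],[3,3],[6,3],[7,3],[8,3],[9,3],[10,3],[15,2],[18,2],[19,0],[19,2],[20,0],[20,2],[23,2],[25,2],[28,2]]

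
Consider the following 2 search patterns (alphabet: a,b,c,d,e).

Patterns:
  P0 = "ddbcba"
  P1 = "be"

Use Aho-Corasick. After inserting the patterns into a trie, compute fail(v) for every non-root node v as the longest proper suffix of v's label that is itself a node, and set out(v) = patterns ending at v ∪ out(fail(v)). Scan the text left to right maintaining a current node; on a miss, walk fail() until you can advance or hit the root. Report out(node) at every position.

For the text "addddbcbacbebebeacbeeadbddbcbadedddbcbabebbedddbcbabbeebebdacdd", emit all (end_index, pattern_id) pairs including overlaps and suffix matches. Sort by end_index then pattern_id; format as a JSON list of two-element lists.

Build automaton:
Trie (insert patterns):
  n0 'ε': b→7 d→1
  n1 'd': d→2
  n2 'dd': b→3
  n3 'ddb': c→4
  n4 'ddbc': b→5
  n5 'ddbcb': a→6
  n6 'ddbcba': ·  ←P0
  n7 'b': e→8
  n8 'be': ·  ←P1

BFS fail/out derivation:
  n1('d'): parent n0 fail=0; on 'd' 0 → fail=0;  out ∅∪∅=∅
  n7('b'): parent n0 fail=0; on 'b' 0 → fail=0;  out ∅∪∅=∅
  n2('dd'): parent n1 fail=0; on 'd' 0 → fail=1;  out ∅∪∅=∅
  n8('be'): parent n7 fail=0; on 'e' 0 → fail=0;  out {1}∪∅={1}
  n3('ddb'): parent n2 fail=1; on 'b' 1→0 → fail=7;  out ∅∪∅=∅
  n4('ddbc'): parent n3 fail=7; on 'c' 7→0 → fail=0;  out ∅∪∅=∅
  n5('ddbcb'): parent n4 fail=0; on 'b' 0 → fail=7;  out ∅∪∅=∅
  n6('ddbcba'): parent n5 fail=7; on 'a' 7→0 → fail=0;  out {0}∪∅={0}

Text stream:
pos 0 'a': at 0
pos 1 'd': at 1
pos 2 'd': at 2
pos 3 'd': at 2 (fail-walked)
pos 4 'd': at 2 (fail-walked)
pos 5 'b': at 3
pos 6 'c': at 4
pos 7 'b': at 5
pos 8 'a': at 6  → match P0@[3:8]
pos 9 'c': at 0 (fail-walked)
pos 10 'b': at 7
pos 11 'e': at 8  → match P1@[10:11]
pos 12 'b': at 7 (fail-walked)
pos 13 'e': at 8  → match P1@[12:13]
pos 14 'b': at 7 (fail-walked)
pos 15 'e': at 8  → match P1@[14:15]
pos 16 'a': at 0 (fail-walked)
pos 17 'c': at 0
pos 18 'b': at 7
pos 19 'e': at 8  → match P1@[18:19]
pos 20 'e': at 0 (fail-walked)
pos 21 'a': at 0
pos 22 'd': at 1
pos 23 'b': at 7 (fail-walked)
pos 24 'd': at 1 (fail-walked)
pos 25 'd': at 2
pos 26 'b': at 3
pos 27 'c': at 4
pos 28 'b': at 5
pos 29 'a': at 6  → match P0@[24:29]
pos 30 'd': at 1 (fail-walked)
pos 31 'e': at 0 (fail-walked)
pos 32 'd': at 1
pos 33 'd': at 2
pos 34 'd': at 2 (fail-walked)
pos 35 'b': at 3
pos 36 'c': at 4
pos 37 'b': at 5
pos 38 'a': at 6  → match P0@[33:38]
pos 39 'b': at 7 (fail-walked)
pos 40 'e': at 8  → match P1@[39:40]
pos 41 'b': at 7 (fail-walked)
pos 42 'b': at 7 (fail-walked)
pos 43 'e': at 8  → match P1@[42:43]
pos 44 'd': at 1 (fail-walked)
pos 45 'd': at 2
pos 46 'd': at 2 (fail-walked)
pos 47 'b': at 3
pos 48 'c': at 4
pos 49 'b': at 5
pos 50 'a': at 6  → match P0@[45:50]
pos 51 'b': at 7 (fail-walked)
pos 52 'b': at 7 (fail-walked)
pos 53 'e': at 8  → match P1@[52:53]
pos 54 'e': at 0 (fail-walked)
pos 55 'b': at 7
pos 56 'e': at 8  → match P1@[55:56]
pos 57 'b': at 7 (fail-walked)
pos 58 'd': at 1 (fail-walked)
pos 59 'a': at 0 (fail-walked)
pos 60 'c': at 0
pos 61 'd': at 1
pos 62 'd': at 2

Matches: [[8,0],[11,1],[13,1],[15,1],[19,1],[29,0],[38,0],[40,1],[43,1],[50,0],[53,1],[56,1]]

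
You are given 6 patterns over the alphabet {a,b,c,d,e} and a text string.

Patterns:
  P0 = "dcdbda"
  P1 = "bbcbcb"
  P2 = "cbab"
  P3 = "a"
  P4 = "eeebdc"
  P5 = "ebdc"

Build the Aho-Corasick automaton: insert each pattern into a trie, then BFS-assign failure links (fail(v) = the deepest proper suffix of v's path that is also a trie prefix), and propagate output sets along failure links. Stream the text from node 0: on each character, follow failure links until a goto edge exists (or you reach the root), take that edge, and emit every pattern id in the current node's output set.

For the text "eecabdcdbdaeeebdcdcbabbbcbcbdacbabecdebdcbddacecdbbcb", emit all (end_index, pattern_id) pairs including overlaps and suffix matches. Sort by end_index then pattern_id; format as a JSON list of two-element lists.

Build automaton:
Trie (insert patterns):
  n0 'ε': a→17 b→7 c→13 d→1 e→18
  n1 'd': c→2
  n2 'dc': d→3
  n3 'dcd': b→4
  n4 'dcdb': d→5
  n5 'dcdbd': a→6
  n6 'dcdbda': ·  ←P0
  n7 'b': b→8
  n8 'bb': c→9
  n9 'bbc': b→10
  n10 'bbcb': c→11
  n11 'bbcbc': b→12
  n12 'bbcbcb': ·  ←P1
  n13 'c': b→14
  n14 'cb': a→15
  n15 'cba': b→16
  n16 'cbab': ·  ←P2
  n17 'a': ·  ←P3
  n18 'e': b→24 e→19
  n19 'ee': e→20
  n20 'eee': b→21
  n21 'eeeb': d→22
  n22 'eeebd': c→23
  n23 'eeebdc': ·  ←P4
  n24 'eb': d→25
  n25 'ebd': c→26
  n26 'ebdc': ·  ←P5

BFS fail/out derivation:
  fail(1) 'd': from fail(0)=0 chase 'd': 0 ⇒ 0;  out=∅∪out(0)=∅
  fail(7) 'b': from fail(0)=0 chase 'b': 0 ⇒ 0;  out=∅∪out(0)=∅
  fail(13) 'c': from fail(0)=0 chase 'c': 0 ⇒ 0;  out=∅∪out(0)=∅
  fail(17) 'a': from fail(0)=0 chase 'a': 0 ⇒ 0;  out={3}∪out(0)={3}
  fail(18) 'e': from fail(0)=0 chase 'e': 0 ⇒ 0;  out=∅∪out(0)=∅
  fail(2) 'dc': from fail(1)=0 chase 'c': 0 ⇒ 13;  out=∅∪out(13)=∅
  fail(8) 'bb': from fail(7)=0 chase 'b': 0 ⇒ 7;  out=∅∪out(7)=∅
  fail(14) 'cb': from fail(13)=0 chase 'b': 0 ⇒ 7;  out=∅∪out(7)=∅
  fail(19) 'ee': from fail(18)=0 chase 'e': 0 ⇒ 18;  out=∅∪out(18)=∅
  fail(24) 'eb': from fail(18)=0 chase 'b': 0 ⇒ 7;  out=∅∪out(7)=∅
  fail(3) 'dcd': from fail(2)=13 chase 'd': 13→0 ⇒ 1;  out=∅∪out(1)=∅
  fail(9) 'bbc': from fail(8)=7 chase 'c': 7→0 ⇒ 13;  out=∅∪out(13)=∅
  fail(15) 'cba': from fail(14)=7 chase 'a': 7→0 ⇒ 17;  out=∅∪out(17)={3}
  fail(20) 'eee': from fail(19)=18 chase 'e': 18 ⇒ 19;  out=∅∪out(19)=∅
  fail(25) 'ebd': from fail(24)=7 chase 'd': 7→0 ⇒ 1;  out=∅∪out(1)=∅
  fail(4) 'dcdb': from fail(3)=1 chase 'b': 1→0 ⇒ 7;  out=∅∪out(7)=∅
  fail(10) 'bbcb': from fail(9)=13 chase 'b': 13 ⇒ 14;  out=∅∪out(14)=∅
  fail(16) 'cbab': from fail(15)=17 chase 'b': 17→0 ⇒ 7;  out={2}∪out(7)={2}
  fail(21) 'eeeb': from fail(20)=19 chase 'b': 19→18 ⇒ 24;  out=∅∪out(24)=∅
  fail(26) 'ebdc': from fail(25)=1 chase 'c': 1 ⇒ 2;  out={5}∪out(2)={5}
  fail(5) 'dcdbd': from fail(4)=7 chase 'd': 7→0 ⇒ 1;  out=∅∪out(1)=∅
  fail(11) 'bbcbc': from fail(10)=14 chase 'c': 14→7→0 ⇒ 13;  out=∅∪out(13)=∅
  fail(22) 'eeebd': from fail(21)=24 chase 'd': 24 ⇒ 25;  out=∅∪out(25)=∅
  fail(6) 'dcdbda': from fail(5)=1 chase 'a': 1→0 ⇒ 17;  out={0}∪out(17)={0,3}
  fail(12) 'bbcbcb': from fail(11)=13 chase 'b': 13 ⇒ 14;  out={1}∪out(14)={1}
  fail(23) 'eeebdc': from fail(22)=25 chase 'c': 25 ⇒ 26;  out={4}∪out(26)={4,5}

Run:
pos 0 'e': at 18
pos 1 'e': at 19
pos 2 'c': at 13 ·f
pos 3 'a': at 17 ·f  → match P3@[3:3]
pos 4 'b': at 7 ·f
pos 5 'd': at 1 ·f
pos 6 'c': at 2
pos 7 'd': at 3
pos 8 'b': at 4
pos 9 'd': at 5
pos 10 'a': at 6  → match P0@[5:10],P3@[10:10]
pos 11 'e': at 18 ·f
pos 12 'e': at 19
pos 13 'e': at 20
pos 14 'b': at 21
pos 15 'd': at 22
pos 16 'c': at 23  → match P4@[11:16],P5@[13:16]
pos 17 'd': at 3 ·f
pos 18 'c': at 2 ·f
pos 19 'b': at 14 ·f
pos 20 'a': at 15  → match P3@[20:20]
pos 21 'b': at 16  → match P2@[18:21]
pos 22 'b': at 8 ·f
pos 23 'b': at 8 ·f
pos 24 'c': at 9
pos 25 'b': at 10
pos 26 'c': at 11
pos 27 'b': at 12  → match P1@[22:27]
pos 28 'd': at 1 ·f
pos 29 'a': at 17 ·f  → match P3@[29:29]
pos 30 'c': at 13 ·f
pos 31 'b': at 14
pos 32 'a': at 15  → match P3@[32:32]
pos 33 'b': at 16  → match P2@[30:33]
pos 34 'e': at 18 ·f
pos 35 'c': at 13 ·f
pos 36 'd': at 1 ·f
pos 37 'e': at 18 ·f
pos 38 'b': at 24
pos 39 'd': at 25
pos 40 'c': at 26  → match P5@[37:40]
pos 41 'b': at 14 ·f
pos 42 'd': at 1 ·f
pos 43 'd': at 1 ·f
pos 44 'a': at 17 ·f  → match P3@[44:44]
pos 45 'c': at 13 ·f
pos 46 'e': at 18 ·f
pos 47 'c': at 13 ·f
pos 48 'd': at 1 ·f
pos 49 'b': at 7 ·f
pos 50 'b': at 8
pos 51 'c': at 9
pos 52 'b': at 10

Result: [[3,3],[10,0],[10,3],[16,4],[16,5],[20,3],[21,2],[27,1],[29,3],[32,3],[33,2],[40,5],[44,3]]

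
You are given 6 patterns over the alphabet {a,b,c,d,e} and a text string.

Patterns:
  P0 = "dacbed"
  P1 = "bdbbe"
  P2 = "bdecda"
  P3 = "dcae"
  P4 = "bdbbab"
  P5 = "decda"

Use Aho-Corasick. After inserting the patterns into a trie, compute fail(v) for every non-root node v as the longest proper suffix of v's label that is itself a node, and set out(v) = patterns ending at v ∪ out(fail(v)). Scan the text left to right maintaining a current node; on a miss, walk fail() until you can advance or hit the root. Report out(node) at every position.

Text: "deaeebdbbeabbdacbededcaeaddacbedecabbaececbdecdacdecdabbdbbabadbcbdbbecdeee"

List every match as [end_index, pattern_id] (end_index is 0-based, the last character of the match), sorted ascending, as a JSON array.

Build automaton:
Trie (insert patterns):
  n0 'ε': b→7 d→1
  n1 'd': a→2 c→16 e→21
  n2 'da': c→3
  n3 'dac': b→4
  n4 'dacb': e→5
  n5 'dacbe': d→6
  n6 'dacbed': ·  [P0 ends]
  n7 'b': d→8
  n8 'bd': b→9 e→12
  n9 'bdb': b→10
  n10 'bdbb': a→19 e→11
  n11 'bdbbe': ·  [P1 ends]
  n12 'bde': c→13
  n13 'bdec': d→14
  n14 'bdecd': a→15
  n15 'bdecda': ·  [P2 ends]
  n16 'dc': a→17
  n17 'dca': e→18
  n18 'dcae': ·  [P3 ends]
  n19 'bdbba': b→20
  n20 'bdbbab': ·  [P4 ends]
  n21 'de': c→22
  n22 'dec': d→23
  n23 'decd': a→24
  n24 'decda': ·  [P5 ends]

Failure links (BFS by depth):
  n1('d'): parent n0 fail=0; on 'd' 0 → fail=0;  out ∅∪∅=∅
  n7('b'): parent n0 fail=0; on 'b' 0 → fail=0;  out ∅∪∅=∅
  n2('da'): parent n1 fail=0; on 'a' 0 → fail=0;  out ∅∪∅=∅
  n8('bd'): parent n7 fail=0; on 'd' 0 → fail=1;  out ∅∪∅=∅
  n16('dc'): parent n1 fail=0; on 'c' 0 → fail=0;  out ∅∪∅=∅
  n21('de'): parent n1 fail=0; on 'e' 0 → fail=0;  out ∅∪∅=∅
  n3('dac'): parent n2 fail=0; on 'c' 0 → fail=0;  out ∅∪∅=∅
  n9('bdb'): parent n8 fail=1; on 'b' 1→0 → fail=7;  out ∅∪∅=∅
  n12('bde'): parent n8 fail=1; on 'e' 1 → fail=21;  out ∅∪∅=∅
  n17('dca'): parent n16 fail=0; on 'a' 0 → fail=0;  out ∅∪∅=∅
  n22('dec'): parent n21 fail=0; on 'c' 0 → fail=0;  out ∅∪∅=∅
  n4('dacb'): parent n3 fail=0; on 'b' 0 → fail=7;  out ∅∪∅=∅
  n10('bdbb'): parent n9 fail=7; on 'b' 7→0 → fail=7;  out ∅∪∅=∅
  n13('bdec'): parent n12 fail=21; on 'c' 21 → fail=22;  out ∅∪∅=∅
  n18('dcae'): parent n17 fail=0; on 'e' 0 → fail=0;  out {3}∪∅={3}
  n23('decd'): parent n22 fail=0; on 'd' 0 → fail=1;  out ∅∪∅=∅
  n5('dacbe'): parent n4 fail=7; on 'e' 7→0 → fail=0;  out ∅∪∅=∅
  n11('bdbbe'): parent n10 fail=7; on 'e' 7→0 → fail=0;  out {1}∪∅={1}
  n14('bdecd'): parent n13 fail=22; on 'd' 22 → fail=23;  out ∅∪∅=∅
  n19('bdbba'): parent n10 fail=7; on 'a' 7→0 → fail=0;  out ∅∪∅=∅
  n24('decda'): parent n23 fail=1; on 'a' 1 → fail=2;  out {5}∪∅={5}
  n6('dacbed'): parent n5 fail=0; on 'd' 0 → fail=1;  out {0}∪∅={0}
  n15('bdecda'): parent n14 fail=23; on 'a' 23 → fail=24;  out {2}∪{5}={2,5}
  n20('bdbbab'): parent n19 fail=0; on 'b' 0 → fail=7;  out {4}∪∅={4}

Text stream:
pos 0 'd': at 1
pos 1 'e': at 21
pos 2 'a': at 0 ·f
pos 3 'e': at 0
pos 4 'e': at 0
pos 5 'b': at 7
pos 6 'd': at 8
pos 7 'b': at 9
pos 8 'b': at 10
pos 9 'e': at 11  → match P1@[5:9]
pos 10 'a': at 0 ·f
pos 11 'b': at 7
pos 12 'b': at 7 ·f
pos 13 'd': at 8
pos 14 'a': at 2 ·f
pos 15 'c': at 3
pos 16 'b': at 4
pos 17 'e': at 5
pos 18 'd': at 6  → match P0@[13:18]
pos 19 'e': at 21 ·f
pos 20 'd': at 1 ·f
pos 21 'c': at 16
pos 22 'a': at 17
pos 23 'e': at 18  → match P3@[20:23]
pos 24 'a': at 0 ·f
pos 25 'd': at 1
pos 26 'd': at 1 ·f
pos 27 'a': at 2
pos 28 'c': at 3
pos 29 'b': at 4
pos 30 'e': at 5
pos 31 'd': at 6  → match P0@[26:31]
pos 32 'e': at 21 ·f
pos 33 'c': at 22
pos 34 'a': at 0 ·f
pos 35 'b': at 7
pos 36 'b': at 7 ·f
pos 37 'a': at 0 ·f
pos 38 'e': at 0
pos 39 'c': at 0
pos 40 'e': at 0
pos 41 'c': at 0
pos 42 'b': at 7
pos 43 'd': at 8
pos 44 'e': at 12
pos 45 'c': at 13
pos 46 'd': at 14
pos 47 'a': at 15  → match P2@[42:47],P5@[43:47]
pos 48 'c': at 3 ·f
pos 49 'd': at 1 ·f
pos 50 'e': at 21
pos 51 'c': at 22
pos 52 'd': at 23
pos 53 'a': at 24  → match P5@[49:53]
pos 54 'b': at 7 ·f
pos 55 'b': at 7 ·f
pos 56 'd': at 8
pos 57 'b': at 9
pos 58 'b': at 10
pos 59 'a': at 19
pos 60 'b': at 20  → match P4@[55:60]
pos 61 'a': at 0 ·f
pos 62 'd': at 1
pos 63 'b': at 7 ·f
pos 64 'c': at 0 ·f
pos 65 'b': at 7
pos 66 'd': at 8
pos 67 'b': at 9
pos 68 'b': at 10
pos 69 'e': at 11  → match P1@[65:69]
pos 70 'c': at 0 ·f
pos 71 'd': at 1
pos 72 'e': at 21
pos 73 'e': at 0 ·f
pos 74 'e': at 0

Result: [[9,1],[18,0],[23,3],[31,0],[47,2],[47,5],[53,5],[60,4],[69,1]]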